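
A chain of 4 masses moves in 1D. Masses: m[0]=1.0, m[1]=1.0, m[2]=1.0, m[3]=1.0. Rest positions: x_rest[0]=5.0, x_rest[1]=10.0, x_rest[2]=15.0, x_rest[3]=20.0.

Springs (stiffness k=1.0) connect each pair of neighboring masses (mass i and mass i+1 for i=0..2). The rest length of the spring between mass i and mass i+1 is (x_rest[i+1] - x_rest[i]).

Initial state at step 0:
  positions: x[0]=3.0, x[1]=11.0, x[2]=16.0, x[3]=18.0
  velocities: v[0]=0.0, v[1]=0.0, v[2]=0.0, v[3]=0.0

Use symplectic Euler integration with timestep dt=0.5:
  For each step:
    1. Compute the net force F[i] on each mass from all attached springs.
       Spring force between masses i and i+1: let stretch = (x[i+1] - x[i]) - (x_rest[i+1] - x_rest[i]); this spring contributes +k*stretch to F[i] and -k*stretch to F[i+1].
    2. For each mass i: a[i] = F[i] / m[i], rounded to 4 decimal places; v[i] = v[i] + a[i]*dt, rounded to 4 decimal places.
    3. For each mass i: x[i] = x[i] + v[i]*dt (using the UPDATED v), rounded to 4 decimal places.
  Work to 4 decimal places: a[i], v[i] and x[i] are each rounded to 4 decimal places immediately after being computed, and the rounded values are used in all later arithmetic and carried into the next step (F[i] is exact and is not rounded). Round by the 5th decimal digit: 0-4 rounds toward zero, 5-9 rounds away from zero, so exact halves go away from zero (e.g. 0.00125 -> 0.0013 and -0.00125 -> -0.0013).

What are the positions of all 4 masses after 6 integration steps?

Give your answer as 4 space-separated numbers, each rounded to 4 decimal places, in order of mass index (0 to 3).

Answer: 4.5235 9.4767 14.4767 19.5235

Derivation:
Step 0: x=[3.0000 11.0000 16.0000 18.0000] v=[0.0000 0.0000 0.0000 0.0000]
Step 1: x=[3.7500 10.2500 15.2500 18.7500] v=[1.5000 -1.5000 -1.5000 1.5000]
Step 2: x=[4.8750 9.1250 14.1250 19.8750] v=[2.2500 -2.2500 -2.2500 2.2500]
Step 3: x=[5.8125 8.1875 13.1875 20.8125] v=[1.8750 -1.8750 -1.8750 1.8750]
Step 4: x=[6.0938 7.9063 12.9063 21.0938] v=[0.5625 -0.5625 -0.5625 0.5625]
Step 5: x=[5.5782 8.4220 13.4220 20.5782] v=[-1.0313 1.0313 1.0313 -1.0313]
Step 6: x=[4.5235 9.4767 14.4767 19.5235] v=[-2.1094 2.1094 2.1094 -2.1094]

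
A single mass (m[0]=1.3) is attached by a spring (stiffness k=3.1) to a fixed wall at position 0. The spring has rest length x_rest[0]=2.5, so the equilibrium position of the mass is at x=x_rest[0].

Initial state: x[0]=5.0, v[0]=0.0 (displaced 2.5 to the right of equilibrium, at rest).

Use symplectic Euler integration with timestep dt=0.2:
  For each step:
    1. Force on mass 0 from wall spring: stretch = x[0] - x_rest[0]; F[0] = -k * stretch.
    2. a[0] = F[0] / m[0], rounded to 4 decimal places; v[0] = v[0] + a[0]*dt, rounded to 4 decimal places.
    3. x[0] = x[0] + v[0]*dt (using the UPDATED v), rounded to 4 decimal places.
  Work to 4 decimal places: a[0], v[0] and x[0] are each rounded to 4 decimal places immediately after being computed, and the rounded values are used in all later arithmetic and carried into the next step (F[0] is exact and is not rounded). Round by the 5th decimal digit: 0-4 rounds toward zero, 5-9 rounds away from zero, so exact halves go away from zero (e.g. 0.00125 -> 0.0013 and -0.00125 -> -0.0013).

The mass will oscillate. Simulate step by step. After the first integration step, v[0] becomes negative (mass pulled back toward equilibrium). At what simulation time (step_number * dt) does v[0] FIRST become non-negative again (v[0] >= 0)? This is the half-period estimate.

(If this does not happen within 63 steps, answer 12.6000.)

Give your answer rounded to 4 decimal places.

Answer: 2.2000

Derivation:
Step 0: x=[5.0000] v=[0.0000]
Step 1: x=[4.7615] v=[-1.1923]
Step 2: x=[4.3073] v=[-2.2709]
Step 3: x=[3.6807] v=[-3.1328]
Step 4: x=[2.9415] v=[-3.6959]
Step 5: x=[2.1602] v=[-3.9065]
Step 6: x=[1.4113] v=[-3.7444]
Step 7: x=[0.7663] v=[-3.2252]
Step 8: x=[0.2866] v=[-2.3984]
Step 9: x=[0.0180] v=[-1.3428]
Step 10: x=[-0.0138] v=[-0.1591]
Step 11: x=[0.1942] v=[1.0398]
First v>=0 after going negative at step 11, time=2.2000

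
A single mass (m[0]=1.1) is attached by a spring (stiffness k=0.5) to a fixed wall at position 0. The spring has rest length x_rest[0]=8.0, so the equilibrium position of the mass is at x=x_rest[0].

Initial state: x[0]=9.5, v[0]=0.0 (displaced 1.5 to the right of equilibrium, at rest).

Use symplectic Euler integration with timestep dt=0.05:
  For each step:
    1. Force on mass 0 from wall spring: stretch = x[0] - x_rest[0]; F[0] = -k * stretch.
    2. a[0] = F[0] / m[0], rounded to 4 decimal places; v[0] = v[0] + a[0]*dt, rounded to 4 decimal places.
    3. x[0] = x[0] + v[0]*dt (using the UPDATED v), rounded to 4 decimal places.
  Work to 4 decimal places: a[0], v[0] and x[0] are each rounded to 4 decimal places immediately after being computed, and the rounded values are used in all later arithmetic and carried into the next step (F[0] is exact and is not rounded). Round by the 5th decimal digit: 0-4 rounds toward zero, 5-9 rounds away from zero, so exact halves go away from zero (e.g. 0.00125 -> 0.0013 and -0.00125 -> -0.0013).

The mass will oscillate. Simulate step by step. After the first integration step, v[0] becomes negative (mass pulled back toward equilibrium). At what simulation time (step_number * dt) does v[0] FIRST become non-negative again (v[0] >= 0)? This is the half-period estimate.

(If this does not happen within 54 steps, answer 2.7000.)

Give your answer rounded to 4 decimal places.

Step 0: x=[9.5000] v=[0.0000]
Step 1: x=[9.4983] v=[-0.0341]
Step 2: x=[9.4949] v=[-0.0682]
Step 3: x=[9.4898] v=[-0.1022]
Step 4: x=[9.4830] v=[-0.1361]
Step 5: x=[9.4745] v=[-0.1698]
Step 6: x=[9.4643] v=[-0.2033]
Step 7: x=[9.4525] v=[-0.2366]
Step 8: x=[9.4390] v=[-0.2696]
Step 9: x=[9.4239] v=[-0.3023]
Step 10: x=[9.4072] v=[-0.3347]
Step 11: x=[9.3889] v=[-0.3667]
Step 12: x=[9.3690] v=[-0.3983]
Step 13: x=[9.3475] v=[-0.4294]
Step 14: x=[9.3245] v=[-0.4600]
Step 15: x=[9.3000] v=[-0.4901]
Step 16: x=[9.2740] v=[-0.5196]
Step 17: x=[9.2466] v=[-0.5486]
Step 18: x=[9.2178] v=[-0.5769]
Step 19: x=[9.1876] v=[-0.6046]
Step 20: x=[9.1560] v=[-0.6316]
Step 21: x=[9.1231] v=[-0.6579]
Step 22: x=[9.0889] v=[-0.6834]
Step 23: x=[9.0535] v=[-0.7082]
Step 24: x=[9.0169] v=[-0.7321]
Step 25: x=[8.9791] v=[-0.7552]
Step 26: x=[8.9402] v=[-0.7775]
Step 27: x=[8.9003] v=[-0.7989]
Step 28: x=[8.8593] v=[-0.8194]
Step 29: x=[8.8174] v=[-0.8389]
Step 30: x=[8.7745] v=[-0.8575]
Step 31: x=[8.7307] v=[-0.8751]
Step 32: x=[8.6861] v=[-0.8917]
Step 33: x=[8.6407] v=[-0.9073]
Step 34: x=[8.5946] v=[-0.9219]
Step 35: x=[8.5478] v=[-0.9354]
Step 36: x=[8.5004] v=[-0.9479]
Step 37: x=[8.4524] v=[-0.9593]
Step 38: x=[8.4039] v=[-0.9696]
Step 39: x=[8.3550] v=[-0.9788]
Step 40: x=[8.3057] v=[-0.9869]
Step 41: x=[8.2560] v=[-0.9939]
Step 42: x=[8.2060] v=[-0.9997]
Step 43: x=[8.1558] v=[-1.0044]
Step 44: x=[8.1054] v=[-1.0079]
Step 45: x=[8.0549] v=[-1.0103]
Step 46: x=[8.0043] v=[-1.0116]
Step 47: x=[7.9537] v=[-1.0117]
Step 48: x=[7.9032] v=[-1.0107]
Step 49: x=[7.8528] v=[-1.0085]
Step 50: x=[7.8025] v=[-1.0052]
Step 51: x=[7.7525] v=[-1.0007]
Step 52: x=[7.7027] v=[-0.9951]
Step 53: x=[7.6533] v=[-0.9883]
Step 54: x=[7.6043] v=[-0.9804]
v[0] did not become non-negative within 54 steps; using fallback time=2.7000

Answer: 2.7000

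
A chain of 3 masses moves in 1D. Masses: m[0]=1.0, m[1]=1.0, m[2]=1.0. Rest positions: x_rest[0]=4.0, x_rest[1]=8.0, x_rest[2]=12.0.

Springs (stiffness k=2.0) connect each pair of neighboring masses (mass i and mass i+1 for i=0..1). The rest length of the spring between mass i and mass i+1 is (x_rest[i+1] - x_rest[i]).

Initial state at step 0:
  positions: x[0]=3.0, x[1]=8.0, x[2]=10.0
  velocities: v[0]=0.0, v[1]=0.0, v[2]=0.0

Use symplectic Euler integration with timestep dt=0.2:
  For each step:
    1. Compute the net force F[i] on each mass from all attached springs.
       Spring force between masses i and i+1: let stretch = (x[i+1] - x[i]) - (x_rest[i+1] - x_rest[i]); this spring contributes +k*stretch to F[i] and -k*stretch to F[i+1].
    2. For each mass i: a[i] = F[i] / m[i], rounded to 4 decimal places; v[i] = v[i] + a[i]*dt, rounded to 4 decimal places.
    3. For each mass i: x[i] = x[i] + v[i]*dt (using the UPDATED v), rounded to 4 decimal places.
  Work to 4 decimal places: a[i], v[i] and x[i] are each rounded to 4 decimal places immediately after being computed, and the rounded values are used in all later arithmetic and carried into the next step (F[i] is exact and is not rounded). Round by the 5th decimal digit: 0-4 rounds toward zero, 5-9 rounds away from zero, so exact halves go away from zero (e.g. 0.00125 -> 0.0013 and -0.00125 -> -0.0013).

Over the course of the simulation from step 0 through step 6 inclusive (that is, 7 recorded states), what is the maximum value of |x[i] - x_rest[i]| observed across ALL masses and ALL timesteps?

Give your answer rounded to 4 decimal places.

Answer: 2.0285

Derivation:
Step 0: x=[3.0000 8.0000 10.0000] v=[0.0000 0.0000 0.0000]
Step 1: x=[3.0800 7.7600 10.1600] v=[0.4000 -1.2000 0.8000]
Step 2: x=[3.2144 7.3376 10.4480] v=[0.6720 -2.1120 1.4400]
Step 3: x=[3.3587 6.8342 10.8072] v=[0.7213 -2.5171 1.7958]
Step 4: x=[3.4610 6.3706 11.1685] v=[0.5115 -2.3181 1.8066]
Step 5: x=[3.4761 6.0580 11.4660] v=[0.0753 -1.5628 1.4874]
Step 6: x=[3.3777 5.9715 11.6508] v=[-0.4919 -0.4324 0.9242]
Max displacement = 2.0285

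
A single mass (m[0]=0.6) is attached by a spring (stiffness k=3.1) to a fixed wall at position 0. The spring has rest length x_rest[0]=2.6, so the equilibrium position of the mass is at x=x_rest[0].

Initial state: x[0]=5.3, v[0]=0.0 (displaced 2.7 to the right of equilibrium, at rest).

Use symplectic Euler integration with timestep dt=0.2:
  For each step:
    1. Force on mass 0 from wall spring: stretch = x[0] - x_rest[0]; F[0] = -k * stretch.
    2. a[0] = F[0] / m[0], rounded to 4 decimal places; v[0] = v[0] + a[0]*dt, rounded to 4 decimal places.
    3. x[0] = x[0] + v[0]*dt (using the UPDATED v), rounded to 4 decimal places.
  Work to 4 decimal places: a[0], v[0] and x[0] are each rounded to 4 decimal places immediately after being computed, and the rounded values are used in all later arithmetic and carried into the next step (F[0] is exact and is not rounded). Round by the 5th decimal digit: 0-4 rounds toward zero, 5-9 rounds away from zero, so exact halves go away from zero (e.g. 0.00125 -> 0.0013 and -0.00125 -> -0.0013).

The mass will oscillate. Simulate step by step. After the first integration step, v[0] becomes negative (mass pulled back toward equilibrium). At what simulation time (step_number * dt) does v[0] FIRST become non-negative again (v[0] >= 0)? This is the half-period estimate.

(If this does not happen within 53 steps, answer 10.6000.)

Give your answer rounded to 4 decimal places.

Answer: 1.4000

Derivation:
Step 0: x=[5.3000] v=[0.0000]
Step 1: x=[4.7420] v=[-2.7900]
Step 2: x=[3.7413] v=[-5.0034]
Step 3: x=[2.5048] v=[-6.1827]
Step 4: x=[1.2879] v=[-6.0843]
Step 5: x=[0.3422] v=[-4.7285]
Step 6: x=[-0.1369] v=[-2.3954]
Step 7: x=[-0.0504] v=[0.4327]
First v>=0 after going negative at step 7, time=1.4000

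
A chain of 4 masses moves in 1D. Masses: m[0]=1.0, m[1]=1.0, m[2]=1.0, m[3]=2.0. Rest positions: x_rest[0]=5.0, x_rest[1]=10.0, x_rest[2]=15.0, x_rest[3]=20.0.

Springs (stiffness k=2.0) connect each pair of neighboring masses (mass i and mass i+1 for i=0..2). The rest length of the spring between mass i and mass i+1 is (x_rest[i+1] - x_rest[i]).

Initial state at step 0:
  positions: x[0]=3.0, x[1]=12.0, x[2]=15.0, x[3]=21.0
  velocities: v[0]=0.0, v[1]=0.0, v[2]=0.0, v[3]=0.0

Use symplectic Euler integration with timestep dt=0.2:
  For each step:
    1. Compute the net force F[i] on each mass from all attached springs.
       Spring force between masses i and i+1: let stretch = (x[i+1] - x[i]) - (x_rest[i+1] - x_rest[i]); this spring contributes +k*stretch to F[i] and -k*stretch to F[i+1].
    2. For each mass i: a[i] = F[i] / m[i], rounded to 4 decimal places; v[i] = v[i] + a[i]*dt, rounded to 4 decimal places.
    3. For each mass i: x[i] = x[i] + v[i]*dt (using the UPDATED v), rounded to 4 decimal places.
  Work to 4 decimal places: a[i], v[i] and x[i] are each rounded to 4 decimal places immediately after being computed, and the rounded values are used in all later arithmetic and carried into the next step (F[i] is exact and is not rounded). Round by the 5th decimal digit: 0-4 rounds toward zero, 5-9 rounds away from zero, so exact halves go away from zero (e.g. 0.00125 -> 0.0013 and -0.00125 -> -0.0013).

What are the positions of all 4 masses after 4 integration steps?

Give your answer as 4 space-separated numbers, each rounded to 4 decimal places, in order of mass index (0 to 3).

Step 0: x=[3.0000 12.0000 15.0000 21.0000] v=[0.0000 0.0000 0.0000 0.0000]
Step 1: x=[3.3200 11.5200 15.2400 20.9600] v=[1.6000 -2.4000 1.2000 -0.2000]
Step 2: x=[3.8960 10.6816 15.6400 20.8912] v=[2.8800 -4.1920 2.0000 -0.3440]
Step 3: x=[4.6148 9.6970 16.0634 20.8124] v=[3.5942 -4.9229 2.1171 -0.3942]
Step 4: x=[5.3402 8.8152 16.3574 20.7436] v=[3.6271 -4.4092 1.4701 -0.3440]

Answer: 5.3402 8.8152 16.3574 20.7436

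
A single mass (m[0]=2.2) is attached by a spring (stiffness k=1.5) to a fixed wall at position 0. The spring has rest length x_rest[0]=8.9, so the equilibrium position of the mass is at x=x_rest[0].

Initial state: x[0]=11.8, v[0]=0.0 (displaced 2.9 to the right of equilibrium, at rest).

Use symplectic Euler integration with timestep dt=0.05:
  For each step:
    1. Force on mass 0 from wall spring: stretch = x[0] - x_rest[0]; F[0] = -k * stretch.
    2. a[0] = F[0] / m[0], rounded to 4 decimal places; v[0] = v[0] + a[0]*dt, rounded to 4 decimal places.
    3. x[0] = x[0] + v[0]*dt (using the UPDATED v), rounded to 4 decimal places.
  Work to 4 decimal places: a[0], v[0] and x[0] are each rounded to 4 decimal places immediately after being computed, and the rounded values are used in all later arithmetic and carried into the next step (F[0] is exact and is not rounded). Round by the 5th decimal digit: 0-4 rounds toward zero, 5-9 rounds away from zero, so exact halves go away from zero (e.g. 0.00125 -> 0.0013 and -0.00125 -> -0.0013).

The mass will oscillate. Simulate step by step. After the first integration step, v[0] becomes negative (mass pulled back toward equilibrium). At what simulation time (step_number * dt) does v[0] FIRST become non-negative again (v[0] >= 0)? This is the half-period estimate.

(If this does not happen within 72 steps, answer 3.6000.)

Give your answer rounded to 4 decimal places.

Step 0: x=[11.8000] v=[0.0000]
Step 1: x=[11.7951] v=[-0.0989]
Step 2: x=[11.7852] v=[-0.1976]
Step 3: x=[11.7704] v=[-0.2960]
Step 4: x=[11.7507] v=[-0.3939]
Step 5: x=[11.7261] v=[-0.4911]
Step 6: x=[11.6967] v=[-0.5874]
Step 7: x=[11.6626] v=[-0.6827]
Step 8: x=[11.6238] v=[-0.7769]
Step 9: x=[11.5803] v=[-0.8698]
Step 10: x=[11.5322] v=[-0.9612]
Step 11: x=[11.4797] v=[-1.0509]
Step 12: x=[11.4228] v=[-1.1388]
Step 13: x=[11.3616] v=[-1.2248]
Step 14: x=[11.2962] v=[-1.3087]
Step 15: x=[11.2267] v=[-1.3904]
Step 16: x=[11.1532] v=[-1.4697]
Step 17: x=[11.0759] v=[-1.5465]
Step 18: x=[10.9949] v=[-1.6207]
Step 19: x=[10.9103] v=[-1.6921]
Step 20: x=[10.8223] v=[-1.7606]
Step 21: x=[10.7310] v=[-1.8261]
Step 22: x=[10.6366] v=[-1.8885]
Step 23: x=[10.5392] v=[-1.9477]
Step 24: x=[10.4390] v=[-2.0036]
Step 25: x=[10.3362] v=[-2.0561]
Step 26: x=[10.2309] v=[-2.1051]
Step 27: x=[10.1234] v=[-2.1505]
Step 28: x=[10.0138] v=[-2.1922]
Step 29: x=[9.9023] v=[-2.2302]
Step 30: x=[9.7891] v=[-2.2644]
Step 31: x=[9.6744] v=[-2.2947]
Step 32: x=[9.5583] v=[-2.3211]
Step 33: x=[9.4411] v=[-2.3435]
Step 34: x=[9.3230] v=[-2.3619]
Step 35: x=[9.2042] v=[-2.3763]
Step 36: x=[9.0849] v=[-2.3867]
Step 37: x=[8.9653] v=[-2.3930]
Step 38: x=[8.8455] v=[-2.3952]
Step 39: x=[8.7258] v=[-2.3933]
Step 40: x=[8.6064] v=[-2.3874]
Step 41: x=[8.4875] v=[-2.3774]
Step 42: x=[8.3693] v=[-2.3633]
Step 43: x=[8.2520] v=[-2.3452]
Step 44: x=[8.1358] v=[-2.3231]
Step 45: x=[8.0209] v=[-2.2971]
Step 46: x=[7.9075] v=[-2.2671]
Step 47: x=[7.7958] v=[-2.2333]
Step 48: x=[7.6860] v=[-2.1957]
Step 49: x=[7.5783] v=[-2.1543]
Step 50: x=[7.4728] v=[-2.1092]
Step 51: x=[7.3698] v=[-2.0605]
Step 52: x=[7.2694] v=[-2.0083]
Step 53: x=[7.1718] v=[-1.9527]
Step 54: x=[7.0771] v=[-1.8938]
Step 55: x=[6.9855] v=[-1.8317]
Step 56: x=[6.8972] v=[-1.7664]
Step 57: x=[6.8123] v=[-1.6981]
Step 58: x=[6.7310] v=[-1.6269]
Step 59: x=[6.6534] v=[-1.5530]
Step 60: x=[6.5796] v=[-1.4764]
Step 61: x=[6.5097] v=[-1.3973]
Step 62: x=[6.4439] v=[-1.3158]
Step 63: x=[6.3823] v=[-1.2321]
Step 64: x=[6.3250] v=[-1.1463]
Step 65: x=[6.2721] v=[-1.0585]
Step 66: x=[6.2237] v=[-0.9689]
Step 67: x=[6.1798] v=[-0.8777]
Step 68: x=[6.1406] v=[-0.7850]
Step 69: x=[6.1061] v=[-0.6909]
Step 70: x=[6.0763] v=[-0.5957]
Step 71: x=[6.0513] v=[-0.4994]
Step 72: x=[6.0312] v=[-0.4023]
v[0] did not become non-negative within 72 steps; using fallback time=3.6000

Answer: 3.6000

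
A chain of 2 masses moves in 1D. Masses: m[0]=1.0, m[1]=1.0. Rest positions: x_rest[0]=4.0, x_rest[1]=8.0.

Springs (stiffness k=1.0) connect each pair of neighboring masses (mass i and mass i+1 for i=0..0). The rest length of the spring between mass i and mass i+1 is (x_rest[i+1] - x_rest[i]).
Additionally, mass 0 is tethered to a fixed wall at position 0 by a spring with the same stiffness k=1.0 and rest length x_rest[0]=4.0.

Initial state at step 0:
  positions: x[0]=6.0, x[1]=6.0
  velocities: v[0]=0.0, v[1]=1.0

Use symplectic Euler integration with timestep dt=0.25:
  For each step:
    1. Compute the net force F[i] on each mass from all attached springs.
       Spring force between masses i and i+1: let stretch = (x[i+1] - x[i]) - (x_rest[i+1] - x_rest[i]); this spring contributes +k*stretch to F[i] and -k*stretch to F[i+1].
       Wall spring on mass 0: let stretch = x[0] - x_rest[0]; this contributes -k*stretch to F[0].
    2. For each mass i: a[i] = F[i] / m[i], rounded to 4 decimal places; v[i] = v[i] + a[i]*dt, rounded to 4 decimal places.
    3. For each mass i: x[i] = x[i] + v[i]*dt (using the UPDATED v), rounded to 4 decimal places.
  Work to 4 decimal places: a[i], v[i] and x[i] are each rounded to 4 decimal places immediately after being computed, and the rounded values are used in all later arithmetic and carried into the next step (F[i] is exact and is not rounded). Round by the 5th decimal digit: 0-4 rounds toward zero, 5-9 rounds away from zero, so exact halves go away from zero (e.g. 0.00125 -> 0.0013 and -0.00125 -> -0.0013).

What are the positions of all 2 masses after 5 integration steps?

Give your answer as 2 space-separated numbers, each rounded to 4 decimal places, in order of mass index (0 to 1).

Answer: 2.5451 9.5276

Derivation:
Step 0: x=[6.0000 6.0000] v=[0.0000 1.0000]
Step 1: x=[5.6250 6.5000] v=[-1.5000 2.0000]
Step 2: x=[4.9531 7.1953] v=[-2.6875 2.7813]
Step 3: x=[4.1118 8.0005] v=[-3.3652 3.2208]
Step 4: x=[3.2566 8.8127] v=[-3.4210 3.2486]
Step 5: x=[2.5451 9.5276] v=[-2.8461 2.8596]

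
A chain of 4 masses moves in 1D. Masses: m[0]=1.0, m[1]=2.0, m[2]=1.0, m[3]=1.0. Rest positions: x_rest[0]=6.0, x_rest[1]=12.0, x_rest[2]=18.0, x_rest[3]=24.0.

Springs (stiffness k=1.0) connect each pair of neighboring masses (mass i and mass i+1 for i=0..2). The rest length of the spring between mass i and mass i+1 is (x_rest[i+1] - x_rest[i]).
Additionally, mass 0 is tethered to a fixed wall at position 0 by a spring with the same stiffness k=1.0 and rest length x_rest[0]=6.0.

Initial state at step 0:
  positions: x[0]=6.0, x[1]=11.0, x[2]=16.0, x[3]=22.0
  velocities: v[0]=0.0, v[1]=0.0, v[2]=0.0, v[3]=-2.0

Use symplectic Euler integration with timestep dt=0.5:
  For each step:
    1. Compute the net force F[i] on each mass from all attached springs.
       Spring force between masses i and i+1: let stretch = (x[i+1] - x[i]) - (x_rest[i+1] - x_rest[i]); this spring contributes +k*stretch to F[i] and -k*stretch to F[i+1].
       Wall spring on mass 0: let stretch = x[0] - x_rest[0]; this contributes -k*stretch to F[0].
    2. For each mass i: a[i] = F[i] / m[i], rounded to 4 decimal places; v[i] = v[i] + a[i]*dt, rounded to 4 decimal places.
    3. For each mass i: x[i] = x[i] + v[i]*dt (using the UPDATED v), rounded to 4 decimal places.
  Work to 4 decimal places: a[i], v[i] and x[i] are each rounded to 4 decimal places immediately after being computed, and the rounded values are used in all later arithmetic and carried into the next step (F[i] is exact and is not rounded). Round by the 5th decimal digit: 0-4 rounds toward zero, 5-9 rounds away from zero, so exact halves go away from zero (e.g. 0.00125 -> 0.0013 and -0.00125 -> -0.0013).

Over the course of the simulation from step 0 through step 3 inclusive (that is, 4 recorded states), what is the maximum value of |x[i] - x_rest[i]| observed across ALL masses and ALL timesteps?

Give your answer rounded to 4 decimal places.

Answer: 3.8594

Derivation:
Step 0: x=[6.0000 11.0000 16.0000 22.0000] v=[0.0000 0.0000 0.0000 -2.0000]
Step 1: x=[5.7500 11.0000 16.2500 21.0000] v=[-0.5000 0.0000 0.5000 -2.0000]
Step 2: x=[5.3750 11.0000 16.3750 20.3125] v=[-0.7500 0.0000 0.2500 -1.3750]
Step 3: x=[5.0625 10.9688 16.1406 20.1406] v=[-0.6250 -0.0625 -0.4688 -0.3438]
Max displacement = 3.8594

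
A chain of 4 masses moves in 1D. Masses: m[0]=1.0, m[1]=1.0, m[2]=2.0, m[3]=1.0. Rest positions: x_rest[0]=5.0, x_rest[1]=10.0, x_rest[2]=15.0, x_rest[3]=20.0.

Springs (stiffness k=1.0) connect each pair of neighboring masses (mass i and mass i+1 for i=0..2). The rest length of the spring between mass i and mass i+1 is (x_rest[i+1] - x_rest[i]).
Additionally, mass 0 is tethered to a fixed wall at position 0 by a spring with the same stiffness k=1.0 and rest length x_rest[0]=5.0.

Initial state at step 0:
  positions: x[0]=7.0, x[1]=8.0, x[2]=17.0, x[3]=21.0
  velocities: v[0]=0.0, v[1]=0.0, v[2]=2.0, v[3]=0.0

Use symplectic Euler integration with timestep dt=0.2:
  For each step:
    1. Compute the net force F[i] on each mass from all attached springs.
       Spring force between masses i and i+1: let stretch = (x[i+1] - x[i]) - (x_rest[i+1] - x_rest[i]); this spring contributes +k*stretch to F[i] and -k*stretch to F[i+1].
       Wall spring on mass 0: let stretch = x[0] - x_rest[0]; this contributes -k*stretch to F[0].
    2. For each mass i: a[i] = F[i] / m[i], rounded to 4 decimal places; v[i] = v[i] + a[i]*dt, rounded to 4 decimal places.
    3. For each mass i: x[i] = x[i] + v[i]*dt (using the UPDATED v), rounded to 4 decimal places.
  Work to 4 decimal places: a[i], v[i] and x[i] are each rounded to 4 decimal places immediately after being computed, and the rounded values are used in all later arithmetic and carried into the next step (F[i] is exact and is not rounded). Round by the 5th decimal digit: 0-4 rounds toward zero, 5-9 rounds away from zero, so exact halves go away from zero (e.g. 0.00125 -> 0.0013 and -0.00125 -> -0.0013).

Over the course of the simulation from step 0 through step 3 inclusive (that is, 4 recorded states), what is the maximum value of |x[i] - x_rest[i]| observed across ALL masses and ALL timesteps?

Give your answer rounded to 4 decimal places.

Step 0: x=[7.0000 8.0000 17.0000 21.0000] v=[0.0000 0.0000 2.0000 0.0000]
Step 1: x=[6.7600 8.3200 17.3000 21.0400] v=[-1.2000 1.6000 1.5000 0.2000]
Step 2: x=[6.3120 8.9368 17.4952 21.1304] v=[-2.2400 3.0840 0.9760 0.4520]
Step 3: x=[5.7165 9.7909 17.5919 21.2754] v=[-2.9774 4.2707 0.4837 0.7250]
Max displacement = 2.5919

Answer: 2.5919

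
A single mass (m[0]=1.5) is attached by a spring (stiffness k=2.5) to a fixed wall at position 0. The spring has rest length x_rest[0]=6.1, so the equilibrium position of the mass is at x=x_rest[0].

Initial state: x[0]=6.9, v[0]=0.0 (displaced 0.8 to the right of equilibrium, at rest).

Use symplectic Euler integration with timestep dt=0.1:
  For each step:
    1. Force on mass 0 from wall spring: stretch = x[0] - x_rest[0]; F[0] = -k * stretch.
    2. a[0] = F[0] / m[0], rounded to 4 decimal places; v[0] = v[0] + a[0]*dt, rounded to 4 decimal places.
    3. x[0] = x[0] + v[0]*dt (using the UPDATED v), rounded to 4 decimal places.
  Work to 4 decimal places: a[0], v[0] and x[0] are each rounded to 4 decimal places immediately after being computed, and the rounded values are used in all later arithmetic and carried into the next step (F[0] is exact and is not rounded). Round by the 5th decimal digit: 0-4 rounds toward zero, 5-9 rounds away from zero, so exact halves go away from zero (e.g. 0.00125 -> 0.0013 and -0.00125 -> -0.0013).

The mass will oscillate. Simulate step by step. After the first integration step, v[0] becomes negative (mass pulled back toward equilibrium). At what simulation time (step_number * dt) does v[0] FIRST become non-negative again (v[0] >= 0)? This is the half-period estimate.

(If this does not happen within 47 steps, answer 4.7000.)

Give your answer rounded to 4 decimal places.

Answer: 2.5000

Derivation:
Step 0: x=[6.9000] v=[0.0000]
Step 1: x=[6.8867] v=[-0.1333]
Step 2: x=[6.8603] v=[-0.2644]
Step 3: x=[6.8212] v=[-0.3911]
Step 4: x=[6.7701] v=[-0.5113]
Step 5: x=[6.7078] v=[-0.6230]
Step 6: x=[6.6354] v=[-0.7243]
Step 7: x=[6.5541] v=[-0.8135]
Step 8: x=[6.4652] v=[-0.8892]
Step 9: x=[6.3702] v=[-0.9501]
Step 10: x=[6.2707] v=[-0.9951]
Step 11: x=[6.1683] v=[-1.0236]
Step 12: x=[6.0648] v=[-1.0350]
Step 13: x=[5.9619] v=[-1.0291]
Step 14: x=[5.8613] v=[-1.0061]
Step 15: x=[5.7647] v=[-0.9663]
Step 16: x=[5.6737] v=[-0.9104]
Step 17: x=[5.5898] v=[-0.8394]
Step 18: x=[5.5144] v=[-0.7544]
Step 19: x=[5.4487] v=[-0.6568]
Step 20: x=[5.3939] v=[-0.5483]
Step 21: x=[5.3508] v=[-0.4306]
Step 22: x=[5.3202] v=[-0.3057]
Step 23: x=[5.3026] v=[-0.1757]
Step 24: x=[5.2983] v=[-0.0428]
Step 25: x=[5.3074] v=[0.0908]
First v>=0 after going negative at step 25, time=2.5000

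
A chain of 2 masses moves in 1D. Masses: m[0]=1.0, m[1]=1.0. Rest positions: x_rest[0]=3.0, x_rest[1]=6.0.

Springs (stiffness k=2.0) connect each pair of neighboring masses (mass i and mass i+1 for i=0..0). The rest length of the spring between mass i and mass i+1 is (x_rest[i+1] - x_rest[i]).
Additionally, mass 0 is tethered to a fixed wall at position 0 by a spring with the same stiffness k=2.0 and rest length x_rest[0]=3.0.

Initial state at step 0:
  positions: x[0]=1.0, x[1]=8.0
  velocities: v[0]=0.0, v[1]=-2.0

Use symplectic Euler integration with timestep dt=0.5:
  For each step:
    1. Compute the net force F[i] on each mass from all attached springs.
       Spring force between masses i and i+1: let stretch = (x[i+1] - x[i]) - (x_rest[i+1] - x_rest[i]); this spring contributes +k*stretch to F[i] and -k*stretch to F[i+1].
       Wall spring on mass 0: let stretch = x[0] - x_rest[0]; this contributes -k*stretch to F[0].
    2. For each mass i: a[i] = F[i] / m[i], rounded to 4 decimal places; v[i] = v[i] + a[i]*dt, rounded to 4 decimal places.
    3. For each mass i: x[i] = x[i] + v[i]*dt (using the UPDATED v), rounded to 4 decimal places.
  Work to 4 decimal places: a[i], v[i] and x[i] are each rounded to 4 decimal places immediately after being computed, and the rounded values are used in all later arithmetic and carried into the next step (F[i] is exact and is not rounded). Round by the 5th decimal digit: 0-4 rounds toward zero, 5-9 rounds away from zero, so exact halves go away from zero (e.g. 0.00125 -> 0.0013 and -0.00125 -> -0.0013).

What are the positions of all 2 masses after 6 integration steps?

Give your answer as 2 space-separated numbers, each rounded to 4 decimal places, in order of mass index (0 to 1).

Answer: 2.7500 4.2813

Derivation:
Step 0: x=[1.0000 8.0000] v=[0.0000 -2.0000]
Step 1: x=[4.0000 5.0000] v=[6.0000 -6.0000]
Step 2: x=[5.5000 3.0000] v=[3.0000 -4.0000]
Step 3: x=[3.0000 3.7500] v=[-5.0000 1.5000]
Step 4: x=[-0.6250 5.6250] v=[-7.2500 3.7500]
Step 5: x=[-0.8125 5.8750] v=[-0.3750 0.5000]
Step 6: x=[2.7500 4.2813] v=[7.1250 -3.1875]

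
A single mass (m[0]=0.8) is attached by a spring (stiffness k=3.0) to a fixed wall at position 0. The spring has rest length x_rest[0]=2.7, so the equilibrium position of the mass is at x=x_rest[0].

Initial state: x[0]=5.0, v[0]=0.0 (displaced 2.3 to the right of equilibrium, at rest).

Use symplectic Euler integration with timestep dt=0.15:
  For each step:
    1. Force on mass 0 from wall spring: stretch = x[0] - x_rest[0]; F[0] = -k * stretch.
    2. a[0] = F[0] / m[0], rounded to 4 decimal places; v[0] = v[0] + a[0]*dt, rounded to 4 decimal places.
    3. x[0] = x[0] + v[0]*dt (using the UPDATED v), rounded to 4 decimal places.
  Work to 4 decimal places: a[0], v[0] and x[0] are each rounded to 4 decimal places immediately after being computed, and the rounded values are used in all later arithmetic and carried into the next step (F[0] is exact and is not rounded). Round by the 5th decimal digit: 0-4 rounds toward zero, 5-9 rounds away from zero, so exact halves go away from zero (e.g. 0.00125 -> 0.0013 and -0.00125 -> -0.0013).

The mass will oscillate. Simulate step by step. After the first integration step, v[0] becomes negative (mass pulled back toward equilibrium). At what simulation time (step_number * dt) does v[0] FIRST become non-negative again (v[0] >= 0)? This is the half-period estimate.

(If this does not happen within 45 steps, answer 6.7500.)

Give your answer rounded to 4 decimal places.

Answer: 1.6500

Derivation:
Step 0: x=[5.0000] v=[0.0000]
Step 1: x=[4.8059] v=[-1.2938]
Step 2: x=[4.4341] v=[-2.4784]
Step 3: x=[3.9160] v=[-3.4538]
Step 4: x=[3.2953] v=[-4.1378]
Step 5: x=[2.6244] v=[-4.4727]
Step 6: x=[1.9599] v=[-4.4302]
Step 7: x=[1.3578] v=[-4.0139]
Step 8: x=[0.8690] v=[-3.2589]
Step 9: x=[0.5347] v=[-2.2290]
Step 10: x=[0.3831] v=[-1.0110]
Step 11: x=[0.4269] v=[0.2923]
First v>=0 after going negative at step 11, time=1.6500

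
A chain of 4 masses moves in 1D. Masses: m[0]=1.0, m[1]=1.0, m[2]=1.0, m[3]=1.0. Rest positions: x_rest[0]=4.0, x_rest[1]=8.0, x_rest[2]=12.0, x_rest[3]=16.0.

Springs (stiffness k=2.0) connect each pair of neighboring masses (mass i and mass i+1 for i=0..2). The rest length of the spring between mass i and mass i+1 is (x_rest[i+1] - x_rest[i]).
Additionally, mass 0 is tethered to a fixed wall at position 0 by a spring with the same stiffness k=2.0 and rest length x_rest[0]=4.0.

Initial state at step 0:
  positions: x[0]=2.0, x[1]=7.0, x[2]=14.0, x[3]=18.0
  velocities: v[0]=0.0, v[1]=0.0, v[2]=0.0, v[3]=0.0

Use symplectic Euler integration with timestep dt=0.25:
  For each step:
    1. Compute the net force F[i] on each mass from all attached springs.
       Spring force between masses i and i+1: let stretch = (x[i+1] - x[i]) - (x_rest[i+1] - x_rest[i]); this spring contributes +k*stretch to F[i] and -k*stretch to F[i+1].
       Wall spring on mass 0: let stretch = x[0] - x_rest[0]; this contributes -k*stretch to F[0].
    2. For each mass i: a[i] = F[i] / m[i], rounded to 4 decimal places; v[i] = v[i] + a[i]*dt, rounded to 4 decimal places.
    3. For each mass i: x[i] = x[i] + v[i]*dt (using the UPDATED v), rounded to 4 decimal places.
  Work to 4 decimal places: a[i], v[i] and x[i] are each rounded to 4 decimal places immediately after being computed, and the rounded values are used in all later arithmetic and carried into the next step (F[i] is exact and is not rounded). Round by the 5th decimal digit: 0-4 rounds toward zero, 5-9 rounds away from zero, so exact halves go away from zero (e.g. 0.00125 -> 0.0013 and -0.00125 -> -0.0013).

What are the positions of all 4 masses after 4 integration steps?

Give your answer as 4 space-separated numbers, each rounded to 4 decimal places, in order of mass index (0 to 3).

Answer: 4.8682 8.7161 11.8274 17.4390

Derivation:
Step 0: x=[2.0000 7.0000 14.0000 18.0000] v=[0.0000 0.0000 0.0000 0.0000]
Step 1: x=[2.3750 7.2500 13.6250 18.0000] v=[1.5000 1.0000 -1.5000 0.0000]
Step 2: x=[3.0625 7.6875 13.0000 17.9531] v=[2.7500 1.7500 -2.5000 -0.1875]
Step 3: x=[3.9453 8.2110 12.3301 17.7871] v=[3.5313 2.0938 -2.6797 -0.6641]
Step 4: x=[4.8682 8.7161 11.8274 17.4390] v=[3.6915 2.0205 -2.0108 -1.3926]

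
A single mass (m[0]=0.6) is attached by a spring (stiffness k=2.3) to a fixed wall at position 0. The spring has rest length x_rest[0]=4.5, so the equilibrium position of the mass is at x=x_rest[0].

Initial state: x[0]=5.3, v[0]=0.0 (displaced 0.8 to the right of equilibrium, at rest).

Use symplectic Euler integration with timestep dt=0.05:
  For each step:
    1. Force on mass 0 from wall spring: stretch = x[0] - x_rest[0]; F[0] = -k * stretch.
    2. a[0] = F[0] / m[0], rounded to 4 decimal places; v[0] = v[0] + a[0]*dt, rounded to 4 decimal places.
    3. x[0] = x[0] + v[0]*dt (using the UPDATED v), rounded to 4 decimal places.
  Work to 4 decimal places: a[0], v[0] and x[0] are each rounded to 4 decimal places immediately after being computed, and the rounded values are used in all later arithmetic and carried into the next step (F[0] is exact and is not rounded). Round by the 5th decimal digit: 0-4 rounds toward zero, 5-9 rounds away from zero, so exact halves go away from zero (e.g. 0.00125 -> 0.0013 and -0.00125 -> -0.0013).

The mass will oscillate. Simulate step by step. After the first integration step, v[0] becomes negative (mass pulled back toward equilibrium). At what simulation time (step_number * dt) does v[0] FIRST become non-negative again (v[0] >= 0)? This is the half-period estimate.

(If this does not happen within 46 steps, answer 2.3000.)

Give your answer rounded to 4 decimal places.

Answer: 1.6500

Derivation:
Step 0: x=[5.3000] v=[0.0000]
Step 1: x=[5.2923] v=[-0.1533]
Step 2: x=[5.2770] v=[-0.3052]
Step 3: x=[5.2543] v=[-0.4541]
Step 4: x=[5.2244] v=[-0.5987]
Step 5: x=[5.1875] v=[-0.7375]
Step 6: x=[5.1440] v=[-0.8693]
Step 7: x=[5.0944] v=[-0.9927]
Step 8: x=[5.0391] v=[-1.1066]
Step 9: x=[4.9786] v=[-1.2099]
Step 10: x=[4.9135] v=[-1.3016]
Step 11: x=[4.8445] v=[-1.3809]
Step 12: x=[4.7722] v=[-1.4469]
Step 13: x=[4.6972] v=[-1.4991]
Step 14: x=[4.6204] v=[-1.5369]
Step 15: x=[4.5424] v=[-1.5600]
Step 16: x=[4.4640] v=[-1.5681]
Step 17: x=[4.3859] v=[-1.5612]
Step 18: x=[4.3089] v=[-1.5393]
Step 19: x=[4.2338] v=[-1.5027]
Step 20: x=[4.1612] v=[-1.4517]
Step 21: x=[4.0919] v=[-1.3868]
Step 22: x=[4.0265] v=[-1.3086]
Step 23: x=[3.9656] v=[-1.2178]
Step 24: x=[3.9098] v=[-1.1154]
Step 25: x=[3.8597] v=[-1.0023]
Step 26: x=[3.8157] v=[-0.8796]
Step 27: x=[3.7783] v=[-0.7484]
Step 28: x=[3.7478] v=[-0.6101]
Step 29: x=[3.7245] v=[-0.4659]
Step 30: x=[3.7086] v=[-0.3173]
Step 31: x=[3.7003] v=[-0.1656]
Step 32: x=[3.6997] v=[-0.0123]
Step 33: x=[3.7068] v=[0.1411]
First v>=0 after going negative at step 33, time=1.6500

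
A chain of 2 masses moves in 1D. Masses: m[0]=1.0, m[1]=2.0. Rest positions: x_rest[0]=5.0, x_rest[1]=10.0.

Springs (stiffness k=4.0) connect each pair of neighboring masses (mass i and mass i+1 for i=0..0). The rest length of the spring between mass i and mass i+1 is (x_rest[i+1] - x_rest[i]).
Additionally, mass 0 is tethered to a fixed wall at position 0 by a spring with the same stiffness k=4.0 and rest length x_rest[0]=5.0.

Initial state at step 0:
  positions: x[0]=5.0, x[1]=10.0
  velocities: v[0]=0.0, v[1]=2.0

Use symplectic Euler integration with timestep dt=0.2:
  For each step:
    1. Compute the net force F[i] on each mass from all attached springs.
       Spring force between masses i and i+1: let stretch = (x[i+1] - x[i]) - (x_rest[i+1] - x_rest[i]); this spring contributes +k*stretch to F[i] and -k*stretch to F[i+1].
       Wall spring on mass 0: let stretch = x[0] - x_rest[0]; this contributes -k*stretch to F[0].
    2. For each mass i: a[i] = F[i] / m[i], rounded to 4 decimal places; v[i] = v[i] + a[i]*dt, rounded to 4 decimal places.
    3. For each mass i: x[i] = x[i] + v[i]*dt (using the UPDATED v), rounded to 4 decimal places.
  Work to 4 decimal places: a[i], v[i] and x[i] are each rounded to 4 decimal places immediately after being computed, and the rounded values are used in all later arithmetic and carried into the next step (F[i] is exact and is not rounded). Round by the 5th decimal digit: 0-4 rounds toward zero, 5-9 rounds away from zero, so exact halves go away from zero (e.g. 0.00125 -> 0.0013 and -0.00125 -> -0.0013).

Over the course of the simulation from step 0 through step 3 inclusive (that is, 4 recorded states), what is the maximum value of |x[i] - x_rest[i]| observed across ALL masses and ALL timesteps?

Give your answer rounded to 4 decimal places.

Answer: 1.0797

Derivation:
Step 0: x=[5.0000 10.0000] v=[0.0000 2.0000]
Step 1: x=[5.0000 10.4000] v=[0.0000 2.0000]
Step 2: x=[5.0640 10.7680] v=[0.3200 1.8400]
Step 3: x=[5.2304 11.0797] v=[0.8320 1.5584]
Max displacement = 1.0797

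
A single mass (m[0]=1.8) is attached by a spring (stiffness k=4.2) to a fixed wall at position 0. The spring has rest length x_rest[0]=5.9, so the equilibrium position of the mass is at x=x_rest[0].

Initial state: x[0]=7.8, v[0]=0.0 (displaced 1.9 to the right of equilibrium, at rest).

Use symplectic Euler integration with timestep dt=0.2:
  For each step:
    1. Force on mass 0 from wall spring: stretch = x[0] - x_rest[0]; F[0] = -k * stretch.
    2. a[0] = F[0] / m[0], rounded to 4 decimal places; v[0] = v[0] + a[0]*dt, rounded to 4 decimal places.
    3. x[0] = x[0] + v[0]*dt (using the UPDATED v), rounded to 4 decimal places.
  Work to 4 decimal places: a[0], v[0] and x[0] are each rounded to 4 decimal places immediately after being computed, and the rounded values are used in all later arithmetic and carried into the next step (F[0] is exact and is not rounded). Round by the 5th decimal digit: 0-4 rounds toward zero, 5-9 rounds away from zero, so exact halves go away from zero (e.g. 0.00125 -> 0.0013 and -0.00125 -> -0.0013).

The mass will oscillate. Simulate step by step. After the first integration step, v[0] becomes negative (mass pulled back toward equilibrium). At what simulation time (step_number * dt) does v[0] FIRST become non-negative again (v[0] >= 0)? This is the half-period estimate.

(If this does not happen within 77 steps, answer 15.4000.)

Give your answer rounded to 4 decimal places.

Step 0: x=[7.8000] v=[0.0000]
Step 1: x=[7.6227] v=[-0.8867]
Step 2: x=[7.2846] v=[-1.6906]
Step 3: x=[6.8173] v=[-2.3367]
Step 4: x=[6.2643] v=[-2.7648]
Step 5: x=[5.6773] v=[-2.9348]
Step 6: x=[5.1111] v=[-2.8309]
Step 7: x=[4.6186] v=[-2.4627]
Step 8: x=[4.2457] v=[-1.8647]
Step 9: x=[4.0272] v=[-1.0927]
Step 10: x=[3.9835] v=[-0.2187]
Step 11: x=[4.1186] v=[0.6757]
First v>=0 after going negative at step 11, time=2.2000

Answer: 2.2000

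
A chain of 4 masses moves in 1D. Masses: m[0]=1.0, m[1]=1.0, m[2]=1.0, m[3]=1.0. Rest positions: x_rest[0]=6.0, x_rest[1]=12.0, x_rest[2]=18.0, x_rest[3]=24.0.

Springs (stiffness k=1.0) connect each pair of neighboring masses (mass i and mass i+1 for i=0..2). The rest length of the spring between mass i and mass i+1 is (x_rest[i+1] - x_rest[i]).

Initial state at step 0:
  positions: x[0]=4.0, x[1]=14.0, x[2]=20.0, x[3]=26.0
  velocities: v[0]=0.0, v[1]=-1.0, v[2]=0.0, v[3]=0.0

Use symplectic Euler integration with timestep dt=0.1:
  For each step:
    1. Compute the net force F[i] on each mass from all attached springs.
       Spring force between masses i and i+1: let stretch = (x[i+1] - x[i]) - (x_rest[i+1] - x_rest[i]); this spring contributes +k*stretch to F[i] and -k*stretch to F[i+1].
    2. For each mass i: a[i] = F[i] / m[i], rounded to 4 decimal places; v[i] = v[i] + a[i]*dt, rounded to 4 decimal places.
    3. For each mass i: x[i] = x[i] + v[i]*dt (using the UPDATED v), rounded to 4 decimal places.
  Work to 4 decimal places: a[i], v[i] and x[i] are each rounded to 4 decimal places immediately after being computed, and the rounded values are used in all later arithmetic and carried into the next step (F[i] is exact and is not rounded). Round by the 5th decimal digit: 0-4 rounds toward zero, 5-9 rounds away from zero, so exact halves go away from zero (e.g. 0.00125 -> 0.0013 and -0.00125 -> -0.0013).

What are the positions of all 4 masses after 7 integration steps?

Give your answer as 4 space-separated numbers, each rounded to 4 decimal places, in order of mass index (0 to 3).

Step 0: x=[4.0000 14.0000 20.0000 26.0000] v=[0.0000 -1.0000 0.0000 0.0000]
Step 1: x=[4.0400 13.8600 20.0000 26.0000] v=[0.4000 -1.4000 0.0000 0.0000]
Step 2: x=[4.1182 13.6832 19.9986 26.0000] v=[0.7820 -1.7680 -0.0140 0.0000]
Step 3: x=[4.2321 13.4739 19.9941 26.0000] v=[1.1385 -2.0930 -0.0454 -0.0001]
Step 4: x=[4.3784 13.2374 19.9844 25.9999] v=[1.4627 -2.3652 -0.0968 -0.0007]
Step 5: x=[4.5533 12.9798 19.9674 25.9997] v=[1.7486 -2.5764 -0.1700 -0.0023]
Step 6: x=[4.7524 12.7078 19.9409 25.9992] v=[1.9913 -2.7203 -0.2655 -0.0055]
Step 7: x=[4.9711 12.4286 19.9026 25.9981] v=[2.1868 -2.7925 -0.3830 -0.0113]

Answer: 4.9711 12.4286 19.9026 25.9981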